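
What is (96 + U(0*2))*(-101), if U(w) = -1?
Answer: -9595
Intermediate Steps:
(96 + U(0*2))*(-101) = (96 - 1)*(-101) = 95*(-101) = -9595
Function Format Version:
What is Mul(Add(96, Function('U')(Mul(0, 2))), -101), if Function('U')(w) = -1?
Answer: -9595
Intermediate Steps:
Mul(Add(96, Function('U')(Mul(0, 2))), -101) = Mul(Add(96, -1), -101) = Mul(95, -101) = -9595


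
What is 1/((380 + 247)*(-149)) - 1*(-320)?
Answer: 29895359/93423 ≈ 320.00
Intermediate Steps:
1/((380 + 247)*(-149)) - 1*(-320) = -1/149/627 + 320 = (1/627)*(-1/149) + 320 = -1/93423 + 320 = 29895359/93423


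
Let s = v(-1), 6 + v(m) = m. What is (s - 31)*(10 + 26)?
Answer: -1368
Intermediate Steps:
v(m) = -6 + m
s = -7 (s = -6 - 1 = -7)
(s - 31)*(10 + 26) = (-7 - 31)*(10 + 26) = -38*36 = -1368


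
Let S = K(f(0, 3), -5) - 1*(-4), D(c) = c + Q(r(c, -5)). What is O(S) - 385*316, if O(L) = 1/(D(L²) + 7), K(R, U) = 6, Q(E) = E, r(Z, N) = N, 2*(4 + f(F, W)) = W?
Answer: -12409319/102 ≈ -1.2166e+5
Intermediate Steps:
f(F, W) = -4 + W/2
D(c) = -5 + c (D(c) = c - 5 = -5 + c)
S = 10 (S = 6 - 1*(-4) = 6 + 4 = 10)
O(L) = 1/(2 + L²) (O(L) = 1/((-5 + L²) + 7) = 1/(2 + L²))
O(S) - 385*316 = 1/(2 + 10²) - 385*316 = 1/(2 + 100) - 121660 = 1/102 - 121660 = -12409319/102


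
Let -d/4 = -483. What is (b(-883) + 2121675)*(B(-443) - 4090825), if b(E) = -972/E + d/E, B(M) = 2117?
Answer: -7659941203870020/883 ≈ -8.6749e+12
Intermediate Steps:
d = 1932 (d = -4*(-483) = 1932)
b(E) = 960/E (b(E) = -972/E + 1932/E = 960/E)
(b(-883) + 2121675)*(B(-443) - 4090825) = (960/(-883) + 2121675)*(2117 - 4090825) = (960*(-1/883) + 2121675)*(-4088708) = (-960/883 + 2121675)*(-4088708) = (1873438065/883)*(-4088708) = -7659941203870020/883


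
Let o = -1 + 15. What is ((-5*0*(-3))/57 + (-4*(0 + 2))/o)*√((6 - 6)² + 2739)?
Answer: -4*√2739/7 ≈ -29.906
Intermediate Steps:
o = 14
((-5*0*(-3))/57 + (-4*(0 + 2))/o)*√((6 - 6)² + 2739) = ((-5*0*(-3))/57 - 4*(0 + 2)/14)*√((6 - 6)² + 2739) = ((0*(-3))*(1/57) - 4*2*(1/14))*√(0² + 2739) = (0*(1/57) - 8*1/14)*√(0 + 2739) = (0 - 4/7)*√2739 = -4*√2739/7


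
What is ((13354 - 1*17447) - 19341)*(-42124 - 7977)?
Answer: 1174066834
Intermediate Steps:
((13354 - 1*17447) - 19341)*(-42124 - 7977) = ((13354 - 17447) - 19341)*(-50101) = (-4093 - 19341)*(-50101) = -23434*(-50101) = 1174066834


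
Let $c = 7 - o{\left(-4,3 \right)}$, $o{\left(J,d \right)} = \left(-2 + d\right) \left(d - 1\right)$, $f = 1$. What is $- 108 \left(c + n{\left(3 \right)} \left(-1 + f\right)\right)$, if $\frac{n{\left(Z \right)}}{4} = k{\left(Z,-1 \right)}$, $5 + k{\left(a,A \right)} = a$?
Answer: $-540$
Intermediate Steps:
$k{\left(a,A \right)} = -5 + a$
$o{\left(J,d \right)} = \left(-1 + d\right) \left(-2 + d\right)$ ($o{\left(J,d \right)} = \left(-2 + d\right) \left(-1 + d\right) = \left(-1 + d\right) \left(-2 + d\right)$)
$n{\left(Z \right)} = -20 + 4 Z$ ($n{\left(Z \right)} = 4 \left(-5 + Z\right) = -20 + 4 Z$)
$c = 5$ ($c = 7 - \left(2 + 3^{2} - 9\right) = 7 - \left(2 + 9 - 9\right) = 7 - 2 = 5$)
$- 108 \left(c + n{\left(3 \right)} \left(-1 + f\right)\right) = - 108 \left(5 + \left(-20 + 4 \cdot 3\right) \left(-1 + 1\right)\right) = - 108 \left(5 + \left(-20 + 12\right) 0\right) = - 108 \left(5 - 0\right) = - 108 \left(5 + 0\right) = \left(-108\right) 5 = -540$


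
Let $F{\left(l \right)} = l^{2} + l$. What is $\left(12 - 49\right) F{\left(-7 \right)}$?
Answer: $-1554$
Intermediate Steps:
$F{\left(l \right)} = l + l^{2}$
$\left(12 - 49\right) F{\left(-7 \right)} = \left(12 - 49\right) \left(- 7 \left(1 - 7\right)\right) = - 37 \left(\left(-7\right) \left(-6\right)\right) = \left(-37\right) 42 = -1554$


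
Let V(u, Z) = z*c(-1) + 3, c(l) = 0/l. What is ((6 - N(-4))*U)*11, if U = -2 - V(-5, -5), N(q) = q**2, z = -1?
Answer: 550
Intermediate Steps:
c(l) = 0
V(u, Z) = 3 (V(u, Z) = -1*0 + 3 = 0 + 3 = 3)
U = -5 (U = -2 - 1*3 = -2 - 3 = -5)
((6 - N(-4))*U)*11 = ((6 - 1*(-4)**2)*(-5))*11 = ((6 - 1*16)*(-5))*11 = ((6 - 16)*(-5))*11 = -10*(-5)*11 = 50*11 = 550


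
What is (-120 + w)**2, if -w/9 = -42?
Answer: 66564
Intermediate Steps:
w = 378 (w = -9*(-42) = 378)
(-120 + w)**2 = (-120 + 378)**2 = 258**2 = 66564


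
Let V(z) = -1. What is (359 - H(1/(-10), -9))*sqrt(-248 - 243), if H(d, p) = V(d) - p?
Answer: 351*I*sqrt(491) ≈ 7777.6*I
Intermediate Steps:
H(d, p) = -1 - p
(359 - H(1/(-10), -9))*sqrt(-248 - 243) = (359 - (-1 - 1*(-9)))*sqrt(-248 - 243) = (359 - (-1 + 9))*sqrt(-491) = (359 - 1*8)*(I*sqrt(491)) = (359 - 8)*(I*sqrt(491)) = 351*(I*sqrt(491)) = 351*I*sqrt(491)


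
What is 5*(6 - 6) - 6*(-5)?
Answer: 30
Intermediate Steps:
5*(6 - 6) - 6*(-5) = 5*0 + 30 = 0 + 30 = 30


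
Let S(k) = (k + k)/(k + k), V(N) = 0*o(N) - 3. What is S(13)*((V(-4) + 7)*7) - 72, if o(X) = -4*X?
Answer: -44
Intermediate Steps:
V(N) = -3 (V(N) = 0*(-4*N) - 3 = 0 - 3 = -3)
S(k) = 1 (S(k) = (2*k)/((2*k)) = (2*k)*(1/(2*k)) = 1)
S(13)*((V(-4) + 7)*7) - 72 = 1*((-3 + 7)*7) - 72 = 1*(4*7) - 72 = 1*28 - 72 = 28 - 72 = -44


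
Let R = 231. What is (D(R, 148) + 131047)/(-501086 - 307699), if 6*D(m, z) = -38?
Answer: -393122/2426355 ≈ -0.16202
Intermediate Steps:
D(m, z) = -19/3 (D(m, z) = (⅙)*(-38) = -19/3)
(D(R, 148) + 131047)/(-501086 - 307699) = (-19/3 + 131047)/(-501086 - 307699) = (393122/3)/(-808785) = (393122/3)*(-1/808785) = -393122/2426355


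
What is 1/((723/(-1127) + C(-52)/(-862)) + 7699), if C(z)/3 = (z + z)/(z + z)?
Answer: 971474/7478751719 ≈ 0.00012990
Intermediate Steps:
C(z) = 3 (C(z) = 3*((z + z)/(z + z)) = 3*((2*z)/((2*z))) = 3*((2*z)*(1/(2*z))) = 3*1 = 3)
1/((723/(-1127) + C(-52)/(-862)) + 7699) = 1/((723/(-1127) + 3/(-862)) + 7699) = 1/((723*(-1/1127) + 3*(-1/862)) + 7699) = 1/((-723/1127 - 3/862) + 7699) = 1/(-626607/971474 + 7699) = 1/(7478751719/971474) = 971474/7478751719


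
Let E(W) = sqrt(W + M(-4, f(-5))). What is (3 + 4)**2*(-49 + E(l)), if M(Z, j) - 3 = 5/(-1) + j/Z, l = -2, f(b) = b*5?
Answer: -4655/2 ≈ -2327.5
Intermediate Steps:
f(b) = 5*b
M(Z, j) = -2 + j/Z (M(Z, j) = 3 + (5/(-1) + j/Z) = 3 + (5*(-1) + j/Z) = 3 + (-5 + j/Z) = -2 + j/Z)
E(W) = sqrt(17/4 + W) (E(W) = sqrt(W + (-2 + (5*(-5))/(-4))) = sqrt(W + (-2 - 25*(-1/4))) = sqrt(W + (-2 + 25/4)) = sqrt(W + 17/4) = sqrt(17/4 + W))
(3 + 4)**2*(-49 + E(l)) = (3 + 4)**2*(-49 + sqrt(17 + 4*(-2))/2) = 7**2*(-49 + sqrt(17 - 8)/2) = 49*(-49 + sqrt(9)/2) = 49*(-49 + (1/2)*3) = 49*(-49 + 3/2) = 49*(-95/2) = -4655/2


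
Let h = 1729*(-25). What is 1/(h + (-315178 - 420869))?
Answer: -1/779272 ≈ -1.2832e-6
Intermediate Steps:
h = -43225
1/(h + (-315178 - 420869)) = 1/(-43225 + (-315178 - 420869)) = 1/(-43225 - 736047) = 1/(-779272) = -1/779272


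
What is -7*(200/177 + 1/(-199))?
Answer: -277361/35223 ≈ -7.8744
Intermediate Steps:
-7*(200/177 + 1/(-199)) = -7*(200*(1/177) + 1*(-1/199)) = -7*(200/177 - 1/199) = -7*39623/35223 = -277361/35223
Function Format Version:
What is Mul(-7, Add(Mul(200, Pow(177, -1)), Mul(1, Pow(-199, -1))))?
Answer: Rational(-277361, 35223) ≈ -7.8744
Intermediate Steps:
Mul(-7, Add(Mul(200, Pow(177, -1)), Mul(1, Pow(-199, -1)))) = Mul(-7, Add(Mul(200, Rational(1, 177)), Mul(1, Rational(-1, 199)))) = Mul(-7, Add(Rational(200, 177), Rational(-1, 199))) = Mul(-7, Rational(39623, 35223)) = Rational(-277361, 35223)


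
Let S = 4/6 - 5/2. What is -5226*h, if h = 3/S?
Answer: 94068/11 ≈ 8551.6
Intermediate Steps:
S = -11/6 (S = 4*(1/6) - 5*1/2 = 2/3 - 5/2 = -11/6 ≈ -1.8333)
h = -18/11 (h = 3/(-11/6) = 3*(-6/11) = -18/11 ≈ -1.6364)
-5226*h = -5226*(-18)/11 = -78*(-1206/11) = 94068/11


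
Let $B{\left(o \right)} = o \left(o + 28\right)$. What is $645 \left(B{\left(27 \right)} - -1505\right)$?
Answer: $1928550$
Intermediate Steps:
$B{\left(o \right)} = o \left(28 + o\right)$
$645 \left(B{\left(27 \right)} - -1505\right) = 645 \left(27 \left(28 + 27\right) - -1505\right) = 645 \left(27 \cdot 55 + 1505\right) = 645 \left(1485 + 1505\right) = 645 \cdot 2990 = 1928550$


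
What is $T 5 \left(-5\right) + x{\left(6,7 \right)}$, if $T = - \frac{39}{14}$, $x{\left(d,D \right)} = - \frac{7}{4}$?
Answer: $\frac{1901}{28} \approx 67.893$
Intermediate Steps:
$x{\left(d,D \right)} = - \frac{7}{4}$ ($x{\left(d,D \right)} = \left(-7\right) \frac{1}{4} = - \frac{7}{4}$)
$T = - \frac{39}{14}$ ($T = \left(-39\right) \frac{1}{14} = - \frac{39}{14} \approx -2.7857$)
$T 5 \left(-5\right) + x{\left(6,7 \right)} = - \frac{39 \cdot 5 \left(-5\right)}{14} - \frac{7}{4} = \left(- \frac{39}{14}\right) \left(-25\right) - \frac{7}{4} = \frac{975}{14} - \frac{7}{4} = \frac{1901}{28}$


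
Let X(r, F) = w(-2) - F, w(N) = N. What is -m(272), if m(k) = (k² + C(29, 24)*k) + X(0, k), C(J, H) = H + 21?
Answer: -85950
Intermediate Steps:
X(r, F) = -2 - F
C(J, H) = 21 + H
m(k) = -2 + k² + 44*k (m(k) = (k² + (21 + 24)*k) + (-2 - k) = (k² + 45*k) + (-2 - k) = -2 + k² + 44*k)
-m(272) = -(-2 + 272² + 44*272) = -(-2 + 73984 + 11968) = -1*85950 = -85950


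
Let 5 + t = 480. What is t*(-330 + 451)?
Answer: 57475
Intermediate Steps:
t = 475 (t = -5 + 480 = 475)
t*(-330 + 451) = 475*(-330 + 451) = 475*121 = 57475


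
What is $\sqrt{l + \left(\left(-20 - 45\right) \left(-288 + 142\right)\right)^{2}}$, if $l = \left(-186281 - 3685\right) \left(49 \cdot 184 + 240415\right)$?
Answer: $11 i \sqrt{390854126} \approx 2.1747 \cdot 10^{5} i$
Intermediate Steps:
$l = -47383409346$ ($l = - 189966 \left(9016 + 240415\right) = \left(-189966\right) 249431 = -47383409346$)
$\sqrt{l + \left(\left(-20 - 45\right) \left(-288 + 142\right)\right)^{2}} = \sqrt{-47383409346 + \left(\left(-20 - 45\right) \left(-288 + 142\right)\right)^{2}} = \sqrt{-47383409346 + \left(\left(-65\right) \left(-146\right)\right)^{2}} = \sqrt{-47383409346 + 9490^{2}} = \sqrt{-47383409346 + 90060100} = \sqrt{-47293349246} = 11 i \sqrt{390854126}$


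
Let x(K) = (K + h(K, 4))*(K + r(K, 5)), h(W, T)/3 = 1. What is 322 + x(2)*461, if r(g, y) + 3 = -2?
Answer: -6593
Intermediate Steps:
r(g, y) = -5 (r(g, y) = -3 - 2 = -5)
h(W, T) = 3 (h(W, T) = 3*1 = 3)
x(K) = (-5 + K)*(3 + K) (x(K) = (K + 3)*(K - 5) = (3 + K)*(-5 + K) = (-5 + K)*(3 + K))
322 + x(2)*461 = 322 + (-15 + 2² - 2*2)*461 = 322 + (-15 + 4 - 4)*461 = 322 - 15*461 = 322 - 6915 = -6593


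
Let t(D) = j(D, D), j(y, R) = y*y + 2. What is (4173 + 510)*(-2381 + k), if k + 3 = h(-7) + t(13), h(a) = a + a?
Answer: -10429041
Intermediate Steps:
j(y, R) = 2 + y² (j(y, R) = y² + 2 = 2 + y²)
t(D) = 2 + D²
h(a) = 2*a
k = 154 (k = -3 + (2*(-7) + (2 + 13²)) = -3 + (-14 + (2 + 169)) = -3 + (-14 + 171) = -3 + 157 = 154)
(4173 + 510)*(-2381 + k) = (4173 + 510)*(-2381 + 154) = 4683*(-2227) = -10429041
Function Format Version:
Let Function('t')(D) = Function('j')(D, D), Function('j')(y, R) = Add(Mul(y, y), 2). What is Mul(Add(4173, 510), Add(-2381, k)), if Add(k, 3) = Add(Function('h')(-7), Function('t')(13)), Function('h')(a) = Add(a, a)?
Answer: -10429041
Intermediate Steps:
Function('j')(y, R) = Add(2, Pow(y, 2)) (Function('j')(y, R) = Add(Pow(y, 2), 2) = Add(2, Pow(y, 2)))
Function('t')(D) = Add(2, Pow(D, 2))
Function('h')(a) = Mul(2, a)
k = 154 (k = Add(-3, Add(Mul(2, -7), Add(2, Pow(13, 2)))) = Add(-3, Add(-14, Add(2, 169))) = Add(-3, Add(-14, 171)) = Add(-3, 157) = 154)
Mul(Add(4173, 510), Add(-2381, k)) = Mul(Add(4173, 510), Add(-2381, 154)) = Mul(4683, -2227) = -10429041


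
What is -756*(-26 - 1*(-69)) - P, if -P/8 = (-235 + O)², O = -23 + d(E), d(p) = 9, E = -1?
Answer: 463500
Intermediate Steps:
O = -14 (O = -23 + 9 = -14)
P = -496008 (P = -8*(-235 - 14)² = -8*(-249)² = -8*62001 = -496008)
-756*(-26 - 1*(-69)) - P = -756*(-26 - 1*(-69)) - 1*(-496008) = -756*(-26 + 69) + 496008 = -756*43 + 496008 = -32508 + 496008 = 463500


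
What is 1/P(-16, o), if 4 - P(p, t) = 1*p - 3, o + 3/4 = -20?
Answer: 1/23 ≈ 0.043478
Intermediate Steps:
o = -83/4 (o = -3/4 - 20 = -83/4 ≈ -20.750)
P(p, t) = 7 - p (P(p, t) = 4 - (1*p - 3) = 4 - (p - 3) = 4 - (-3 + p) = 4 + (3 - p) = 7 - p)
1/P(-16, o) = 1/(7 - 1*(-16)) = 1/(7 + 16) = 1/23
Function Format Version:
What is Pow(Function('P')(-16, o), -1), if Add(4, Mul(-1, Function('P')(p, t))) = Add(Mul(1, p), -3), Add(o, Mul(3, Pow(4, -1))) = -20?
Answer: Rational(1, 23) ≈ 0.043478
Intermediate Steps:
o = Rational(-83, 4) (o = Add(Rational(-3, 4), -20) = Rational(-83, 4) ≈ -20.750)
Function('P')(p, t) = Add(7, Mul(-1, p)) (Function('P')(p, t) = Add(4, Mul(-1, Add(Mul(1, p), -3))) = Add(4, Mul(-1, Add(p, -3))) = Add(4, Mul(-1, Add(-3, p))) = Add(4, Add(3, Mul(-1, p))) = Add(7, Mul(-1, p)))
Pow(Function('P')(-16, o), -1) = Pow(Add(7, Mul(-1, -16)), -1) = Pow(Add(7, 16), -1) = Pow(23, -1) = Rational(1, 23)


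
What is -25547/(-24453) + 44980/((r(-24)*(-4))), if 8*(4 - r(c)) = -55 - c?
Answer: -244242491/171171 ≈ -1426.9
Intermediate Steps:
r(c) = 87/8 + c/8 (r(c) = 4 - (-55 - c)/8 = 4 + (55/8 + c/8) = 87/8 + c/8)
-25547/(-24453) + 44980/((r(-24)*(-4))) = -25547/(-24453) + 44980/(((87/8 + (⅛)*(-24))*(-4))) = -25547*(-1/24453) + 44980/(((87/8 - 3)*(-4))) = 25547/24453 + 44980/(((63/8)*(-4))) = 25547/24453 + 44980/(-63/2) = 25547/24453 + 44980*(-2/63) = 25547/24453 - 89960/63 = -244242491/171171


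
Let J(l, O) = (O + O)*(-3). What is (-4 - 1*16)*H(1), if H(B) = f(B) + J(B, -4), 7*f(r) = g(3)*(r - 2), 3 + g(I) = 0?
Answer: -3420/7 ≈ -488.57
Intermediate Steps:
g(I) = -3 (g(I) = -3 + 0 = -3)
J(l, O) = -6*O (J(l, O) = (2*O)*(-3) = -6*O)
f(r) = 6/7 - 3*r/7 (f(r) = (-3*(r - 2))/7 = (-3*(-2 + r))/7 = (6 - 3*r)/7 = 6/7 - 3*r/7)
H(B) = 174/7 - 3*B/7 (H(B) = (6/7 - 3*B/7) - 6*(-4) = (6/7 - 3*B/7) + 24 = 174/7 - 3*B/7)
(-4 - 1*16)*H(1) = (-4 - 1*16)*(174/7 - 3/7*1) = (-4 - 16)*(174/7 - 3/7) = -20*171/7 = -3420/7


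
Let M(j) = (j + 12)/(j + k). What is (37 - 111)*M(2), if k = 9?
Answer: -1036/11 ≈ -94.182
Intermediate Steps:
M(j) = (12 + j)/(9 + j) (M(j) = (j + 12)/(j + 9) = (12 + j)/(9 + j))
(37 - 111)*M(2) = (37 - 111)*((12 + 2)/(9 + 2)) = -74*14/11 = -1036/11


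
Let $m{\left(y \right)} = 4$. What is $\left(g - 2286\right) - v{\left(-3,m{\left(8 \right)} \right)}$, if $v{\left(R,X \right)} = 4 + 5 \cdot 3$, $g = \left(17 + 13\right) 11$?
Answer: $-1975$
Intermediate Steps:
$g = 330$ ($g = 30 \cdot 11 = 330$)
$v{\left(R,X \right)} = 19$ ($v{\left(R,X \right)} = 4 + 15 = 19$)
$\left(g - 2286\right) - v{\left(-3,m{\left(8 \right)} \right)} = \left(330 - 2286\right) - 19 = -1956 - 19 = -1975$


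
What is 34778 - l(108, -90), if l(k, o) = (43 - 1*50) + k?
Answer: 34677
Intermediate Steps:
l(k, o) = -7 + k (l(k, o) = (43 - 50) + k = -7 + k)
34778 - l(108, -90) = 34778 - (-7 + 108) = 34778 - 1*101 = 34778 - 101 = 34677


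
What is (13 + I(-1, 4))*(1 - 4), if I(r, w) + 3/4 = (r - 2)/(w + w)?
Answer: -285/8 ≈ -35.625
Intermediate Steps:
I(r, w) = -3/4 + (-2 + r)/(2*w) (I(r, w) = -3/4 + (r - 2)/(w + w) = -3/4 + (-2 + r)/((2*w)) = -3/4 + (-2 + r)*(1/(2*w)) = -3/4 + (-2 + r)/(2*w))
(13 + I(-1, 4))*(1 - 4) = (13 + (1/4)*(-4 - 3*4 + 2*(-1))/4)*(1 - 4) = (13 + (1/4)*(1/4)*(-4 - 12 - 2))*(-3) = (13 + (1/4)*(1/4)*(-18))*(-3) = (13 - 9/8)*(-3) = (95/8)*(-3) = -285/8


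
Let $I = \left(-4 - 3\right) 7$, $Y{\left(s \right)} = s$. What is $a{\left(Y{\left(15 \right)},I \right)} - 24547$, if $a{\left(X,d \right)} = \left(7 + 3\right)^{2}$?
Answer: $-24447$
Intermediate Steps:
$I = -49$ ($I = \left(-7\right) 7 = -49$)
$a{\left(X,d \right)} = 100$ ($a{\left(X,d \right)} = 10^{2} = 100$)
$a{\left(Y{\left(15 \right)},I \right)} - 24547 = 100 - 24547 = -24447$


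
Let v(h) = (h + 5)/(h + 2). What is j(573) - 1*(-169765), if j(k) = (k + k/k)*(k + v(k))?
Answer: 287065297/575 ≈ 4.9924e+5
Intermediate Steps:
v(h) = (5 + h)/(2 + h)
j(k) = (1 + k)*(k + (5 + k)/(2 + k)) (j(k) = (k + k/k)*(k + (5 + k)/(2 + k)) = (k + 1)*(k + (5 + k)/(2 + k)) = (1 + k)*(k + (5 + k)/(2 + k)))
j(573) - 1*(-169765) = (5 + 573**3 + 4*573**2 + 8*573)/(2 + 573) - 1*(-169765) = (5 + 188132517 + 4*328329 + 4584)/575 + 169765 = (5 + 188132517 + 1313316 + 4584)/575 + 169765 = (1/575)*189450422 + 169765 = 189450422/575 + 169765 = 287065297/575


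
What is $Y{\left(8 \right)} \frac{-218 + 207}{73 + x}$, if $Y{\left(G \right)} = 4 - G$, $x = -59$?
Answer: $\frac{22}{7} \approx 3.1429$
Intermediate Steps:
$Y{\left(8 \right)} \frac{-218 + 207}{73 + x} = \left(4 - 8\right) \frac{-218 + 207}{73 - 59} = \left(4 - 8\right) \left(- \frac{11}{14}\right) = - 4 \left(\left(-11\right) \frac{1}{14}\right) = \left(-4\right) \left(- \frac{11}{14}\right) = \frac{22}{7}$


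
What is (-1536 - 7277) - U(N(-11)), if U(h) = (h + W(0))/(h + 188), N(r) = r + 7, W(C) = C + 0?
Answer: -405397/46 ≈ -8813.0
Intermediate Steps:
W(C) = C
N(r) = 7 + r
U(h) = h/(188 + h) (U(h) = (h + 0)/(h + 188) = h/(188 + h))
(-1536 - 7277) - U(N(-11)) = (-1536 - 7277) - (7 - 11)/(188 + (7 - 11)) = -8813 - (-4)/(188 - 4) = -8813 - (-4)/184 = -8813 - 1*(-1/46) = -8813 + 1/46 = -405397/46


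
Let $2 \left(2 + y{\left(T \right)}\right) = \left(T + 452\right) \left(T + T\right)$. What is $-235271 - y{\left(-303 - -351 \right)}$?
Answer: $-259269$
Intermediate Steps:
$y{\left(T \right)} = -2 + T \left(452 + T\right)$ ($y{\left(T \right)} = -2 + \frac{\left(T + 452\right) \left(T + T\right)}{2} = -2 + \frac{\left(452 + T\right) 2 T}{2} = -2 + \frac{2 T \left(452 + T\right)}{2} = -2 + T \left(452 + T\right)$)
$-235271 - y{\left(-303 - -351 \right)} = -235271 - \left(-2 + \left(-303 - -351\right)^{2} + 452 \left(-303 - -351\right)\right) = -235271 - \left(-2 + \left(-303 + 351\right)^{2} + 452 \left(-303 + 351\right)\right) = -235271 - \left(-2 + 48^{2} + 452 \cdot 48\right) = -235271 - \left(-2 + 2304 + 21696\right) = -235271 - 23998 = -259269$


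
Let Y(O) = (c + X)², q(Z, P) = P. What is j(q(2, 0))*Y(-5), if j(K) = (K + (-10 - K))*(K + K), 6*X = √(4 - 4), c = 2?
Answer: 0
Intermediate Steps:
X = 0 (X = √(4 - 4)/6 = √0/6 = (⅙)*0 = 0)
j(K) = -20*K
Y(O) = 4 (Y(O) = (2 + 0)² = 2² = 4)
j(q(2, 0))*Y(-5) = -20*0*4 = 0*4 = 0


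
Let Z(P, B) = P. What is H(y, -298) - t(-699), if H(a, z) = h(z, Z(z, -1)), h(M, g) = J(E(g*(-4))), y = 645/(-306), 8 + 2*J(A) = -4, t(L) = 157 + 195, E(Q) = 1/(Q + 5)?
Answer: -358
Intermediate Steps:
E(Q) = 1/(5 + Q)
t(L) = 352
J(A) = -6 (J(A) = -4 + (1/2)*(-4) = -4 - 2 = -6)
y = -215/102 (y = 645*(-1/306) = -215/102 ≈ -2.1078)
h(M, g) = -6
H(a, z) = -6
H(y, -298) - t(-699) = -6 - 1*352 = -6 - 352 = -358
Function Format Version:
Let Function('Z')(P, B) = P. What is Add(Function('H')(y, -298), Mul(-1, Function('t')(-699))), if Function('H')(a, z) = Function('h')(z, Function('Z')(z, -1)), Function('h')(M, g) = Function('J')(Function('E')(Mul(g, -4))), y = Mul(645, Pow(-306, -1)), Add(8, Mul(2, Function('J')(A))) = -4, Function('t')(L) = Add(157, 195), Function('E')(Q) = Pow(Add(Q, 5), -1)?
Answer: -358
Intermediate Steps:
Function('E')(Q) = Pow(Add(5, Q), -1)
Function('t')(L) = 352
Function('J')(A) = -6 (Function('J')(A) = Add(-4, Mul(Rational(1, 2), -4)) = Add(-4, -2) = -6)
y = Rational(-215, 102) (y = Mul(645, Rational(-1, 306)) = Rational(-215, 102) ≈ -2.1078)
Function('h')(M, g) = -6
Function('H')(a, z) = -6
Add(Function('H')(y, -298), Mul(-1, Function('t')(-699))) = Add(-6, Mul(-1, 352)) = Add(-6, -352) = -358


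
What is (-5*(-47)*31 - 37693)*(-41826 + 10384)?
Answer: 956088336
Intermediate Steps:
(-5*(-47)*31 - 37693)*(-41826 + 10384) = (235*31 - 37693)*(-31442) = (7285 - 37693)*(-31442) = -30408*(-31442) = 956088336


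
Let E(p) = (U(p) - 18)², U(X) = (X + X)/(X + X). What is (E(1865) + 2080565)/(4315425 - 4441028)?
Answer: -2080854/125603 ≈ -16.567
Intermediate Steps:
U(X) = 1 (U(X) = (2*X)/((2*X)) = (2*X)*(1/(2*X)) = 1)
E(p) = 289 (E(p) = (1 - 18)² = (-17)² = 289)
(E(1865) + 2080565)/(4315425 - 4441028) = (289 + 2080565)/(4315425 - 4441028) = 2080854/(-125603) = 2080854*(-1/125603) = -2080854/125603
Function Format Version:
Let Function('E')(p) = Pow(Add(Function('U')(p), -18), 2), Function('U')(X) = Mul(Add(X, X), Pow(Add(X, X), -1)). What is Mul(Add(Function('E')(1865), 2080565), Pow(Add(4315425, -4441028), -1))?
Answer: Rational(-2080854, 125603) ≈ -16.567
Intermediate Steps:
Function('U')(X) = 1 (Function('U')(X) = Mul(Mul(2, X), Pow(Mul(2, X), -1)) = Mul(Mul(2, X), Mul(Rational(1, 2), Pow(X, -1))) = 1)
Function('E')(p) = 289 (Function('E')(p) = Pow(Add(1, -18), 2) = Pow(-17, 2) = 289)
Mul(Add(Function('E')(1865), 2080565), Pow(Add(4315425, -4441028), -1)) = Mul(Add(289, 2080565), Pow(Add(4315425, -4441028), -1)) = Mul(2080854, Pow(-125603, -1)) = Mul(2080854, Rational(-1, 125603)) = Rational(-2080854, 125603)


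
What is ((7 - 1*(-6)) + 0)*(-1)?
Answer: -13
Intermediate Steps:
((7 - 1*(-6)) + 0)*(-1) = ((7 + 6) + 0)*(-1) = (13 + 0)*(-1) = 13*(-1) = -13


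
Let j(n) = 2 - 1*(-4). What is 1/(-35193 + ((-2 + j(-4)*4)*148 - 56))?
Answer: -1/31993 ≈ -3.1257e-5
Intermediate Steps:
j(n) = 6 (j(n) = 2 + 4 = 6)
1/(-35193 + ((-2 + j(-4)*4)*148 - 56)) = 1/(-35193 + ((-2 + 6*4)*148 - 56)) = 1/(-35193 + ((-2 + 24)*148 - 56)) = 1/(-35193 + (22*148 - 56)) = 1/(-35193 + (3256 - 56)) = 1/(-35193 + 3200) = 1/(-31993) = -1/31993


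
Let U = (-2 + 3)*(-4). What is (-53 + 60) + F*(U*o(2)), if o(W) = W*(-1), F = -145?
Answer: -1153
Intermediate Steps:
U = -4 (U = 1*(-4) = -4)
o(W) = -W
(-53 + 60) + F*(U*o(2)) = (-53 + 60) - (-580)*(-1*2) = 7 - (-580)*(-2) = 7 - 145*8 = 7 - 1160 = -1153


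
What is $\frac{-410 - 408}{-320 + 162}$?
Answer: $\frac{409}{79} \approx 5.1772$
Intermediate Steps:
$\frac{-410 - 408}{-320 + 162} = - \frac{818}{-158} = \left(-818\right) \left(- \frac{1}{158}\right) = \frac{409}{79}$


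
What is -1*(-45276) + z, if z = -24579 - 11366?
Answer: 9331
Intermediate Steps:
z = -35945
-1*(-45276) + z = -1*(-45276) - 35945 = 45276 - 35945 = 9331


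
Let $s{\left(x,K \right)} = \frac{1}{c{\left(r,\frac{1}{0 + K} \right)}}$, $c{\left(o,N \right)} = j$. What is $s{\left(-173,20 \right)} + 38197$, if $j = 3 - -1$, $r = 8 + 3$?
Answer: $\frac{152789}{4} \approx 38197.0$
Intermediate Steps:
$r = 11$
$j = 4$ ($j = 3 + 1 = 4$)
$c{\left(o,N \right)} = 4$
$s{\left(x,K \right)} = \frac{1}{4}$
$s{\left(-173,20 \right)} + 38197 = \frac{1}{4} + 38197 = \frac{152789}{4}$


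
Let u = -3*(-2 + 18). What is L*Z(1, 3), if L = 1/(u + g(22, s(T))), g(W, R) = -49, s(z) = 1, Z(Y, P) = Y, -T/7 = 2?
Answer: -1/97 ≈ -0.010309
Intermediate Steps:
T = -14 (T = -7*2 = -14)
u = -48 (u = -3*16 = -48)
L = -1/97 (L = 1/(-48 - 49) = 1/(-97) = -1/97 ≈ -0.010309)
L*Z(1, 3) = -1/97*1 = -1/97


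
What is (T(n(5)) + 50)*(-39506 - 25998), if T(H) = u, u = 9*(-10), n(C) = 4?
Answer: 2620160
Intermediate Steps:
u = -90
T(H) = -90
(T(n(5)) + 50)*(-39506 - 25998) = (-90 + 50)*(-39506 - 25998) = -40*(-65504) = 2620160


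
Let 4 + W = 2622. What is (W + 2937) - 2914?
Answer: 2641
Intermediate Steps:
W = 2618 (W = -4 + 2622 = 2618)
(W + 2937) - 2914 = (2618 + 2937) - 2914 = 5555 - 2914 = 2641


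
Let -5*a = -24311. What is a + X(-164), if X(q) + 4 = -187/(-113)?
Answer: 2745818/565 ≈ 4859.9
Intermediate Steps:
X(q) = -265/113 (X(q) = -4 - 187/(-113) = -4 - 187*(-1/113) = -4 + 187/113 = -265/113)
a = 24311/5 (a = -1/5*(-24311) = 24311/5 ≈ 4862.2)
a + X(-164) = 24311/5 - 265/113 = 2745818/565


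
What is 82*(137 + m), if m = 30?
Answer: 13694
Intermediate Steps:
82*(137 + m) = 82*(137 + 30) = 82*167 = 13694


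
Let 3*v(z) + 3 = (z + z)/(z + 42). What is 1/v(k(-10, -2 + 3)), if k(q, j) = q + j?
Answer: -11/13 ≈ -0.84615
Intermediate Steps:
k(q, j) = j + q
v(z) = -1 + 2*z/(3*(42 + z)) (v(z) = -1 + ((z + z)/(z + 42))/3 = -1 + ((2*z)/(42 + z))/3 = -1 + (2*z/(42 + z))/3 = -1 + 2*z/(3*(42 + z)))
1/v(k(-10, -2 + 3)) = 1/((-126 - ((-2 + 3) - 10))/(3*(42 + ((-2 + 3) - 10)))) = 1/((-126 - (1 - 10))/(3*(42 + (1 - 10)))) = 1/((-126 - 1*(-9))/(3*(42 - 9))) = 1/((⅓)*(-126 + 9)/33) = 1/((⅓)*(1/33)*(-117)) = 1/(-13/11) = -11/13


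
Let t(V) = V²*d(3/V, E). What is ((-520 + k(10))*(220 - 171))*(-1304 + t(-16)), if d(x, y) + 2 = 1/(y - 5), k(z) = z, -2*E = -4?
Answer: 47514320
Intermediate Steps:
E = 2 (E = -½*(-4) = 2)
d(x, y) = -2 + 1/(-5 + y) (d(x, y) = -2 + 1/(y - 5) = -2 + 1/(-5 + y))
t(V) = -7*V²/3 (t(V) = V²*((11 - 2*2)/(-5 + 2)) = V²*((11 - 4)/(-3)) = V²*(-⅓*7) = V²*(-7/3) = -7*V²/3)
((-520 + k(10))*(220 - 171))*(-1304 + t(-16)) = ((-520 + 10)*(220 - 171))*(-1304 - 7/3*(-16)²) = (-510*49)*(-1304 - 7/3*256) = -24990*(-1304 - 1792/3) = -24990*(-5704/3) = 47514320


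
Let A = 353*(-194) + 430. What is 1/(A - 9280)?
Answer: -1/77332 ≈ -1.2931e-5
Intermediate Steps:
A = -68052 (A = -68482 + 430 = -68052)
1/(A - 9280) = 1/(-68052 - 9280) = 1/(-77332) = -1/77332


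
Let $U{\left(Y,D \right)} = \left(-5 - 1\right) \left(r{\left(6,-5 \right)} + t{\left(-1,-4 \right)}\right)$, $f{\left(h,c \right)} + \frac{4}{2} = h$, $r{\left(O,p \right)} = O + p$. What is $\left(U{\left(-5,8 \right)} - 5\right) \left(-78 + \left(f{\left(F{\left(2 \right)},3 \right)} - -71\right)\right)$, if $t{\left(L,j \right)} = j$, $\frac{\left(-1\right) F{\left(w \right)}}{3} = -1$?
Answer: $-78$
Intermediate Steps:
$F{\left(w \right)} = 3$ ($F{\left(w \right)} = \left(-3\right) \left(-1\right) = 3$)
$f{\left(h,c \right)} = -2 + h$
$U{\left(Y,D \right)} = 18$ ($U{\left(Y,D \right)} = \left(-5 - 1\right) \left(\left(6 - 5\right) - 4\right) = - 6 \left(1 - 4\right) = \left(-6\right) \left(-3\right) = 18$)
$\left(U{\left(-5,8 \right)} - 5\right) \left(-78 + \left(f{\left(F{\left(2 \right)},3 \right)} - -71\right)\right) = \left(18 - 5\right) \left(-78 + \left(\left(-2 + 3\right) - -71\right)\right) = \left(18 - 5\right) \left(-78 + \left(1 + 71\right)\right) = 13 \left(-78 + 72\right) = 13 \left(-6\right) = -78$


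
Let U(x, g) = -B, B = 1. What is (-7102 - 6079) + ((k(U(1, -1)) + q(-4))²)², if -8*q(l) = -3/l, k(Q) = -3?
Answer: -13725220655/1048576 ≈ -13089.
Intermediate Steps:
U(x, g) = -1 (U(x, g) = -1*1 = -1)
q(l) = 3/(8*l) (q(l) = -(-3)/(8*l) = 3/(8*l))
(-7102 - 6079) + ((k(U(1, -1)) + q(-4))²)² = (-7102 - 6079) + ((-3 + (3/8)/(-4))²)² = -13181 + ((-3 + (3/8)*(-¼))²)² = -13181 + ((-3 - 3/32)²)² = -13181 + ((-99/32)²)² = -13181 + (9801/1024)² = -13181 + 96059601/1048576 = -13725220655/1048576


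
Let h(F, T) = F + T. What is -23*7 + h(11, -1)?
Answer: -151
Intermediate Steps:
-23*7 + h(11, -1) = -23*7 + (11 - 1) = -161 + 10 = -151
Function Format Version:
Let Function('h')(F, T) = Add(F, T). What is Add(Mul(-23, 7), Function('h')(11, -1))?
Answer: -151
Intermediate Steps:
Add(Mul(-23, 7), Function('h')(11, -1)) = Add(Mul(-23, 7), Add(11, -1)) = Add(-161, 10) = -151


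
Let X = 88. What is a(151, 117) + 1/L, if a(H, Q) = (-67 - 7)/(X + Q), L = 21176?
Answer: -1566819/4341080 ≈ -0.36093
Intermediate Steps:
a(H, Q) = -74/(88 + Q) (a(H, Q) = (-67 - 7)/(88 + Q) = -74/(88 + Q))
a(151, 117) + 1/L = -74/(88 + 117) + 1/21176 = -74/205 + 1/21176 = -1566819/4341080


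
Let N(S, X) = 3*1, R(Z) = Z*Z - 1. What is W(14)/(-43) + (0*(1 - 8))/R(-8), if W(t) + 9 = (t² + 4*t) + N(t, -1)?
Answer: -246/43 ≈ -5.7209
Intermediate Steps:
R(Z) = -1 + Z² (R(Z) = Z² - 1 = -1 + Z²)
N(S, X) = 3
W(t) = -6 + t² + 4*t (W(t) = -9 + ((t² + 4*t) + 3) = -9 + (3 + t² + 4*t) = -6 + t² + 4*t)
W(14)/(-43) + (0*(1 - 8))/R(-8) = (-6 + 14² + 4*14)/(-43) + (0*(1 - 8))/(-1 + (-8)²) = (-6 + 196 + 56)*(-1/43) + (0*(-7))/(-1 + 64) = 246*(-1/43) + 0/63 = -246/43 + 0*(1/63) = -246/43 + 0 = -246/43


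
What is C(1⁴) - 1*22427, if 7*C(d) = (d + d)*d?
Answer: -156987/7 ≈ -22427.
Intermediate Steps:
C(d) = 2*d²/7 (C(d) = ((d + d)*d)/7 = ((2*d)*d)/7 = (2*d²)/7 = 2*d²/7)
C(1⁴) - 1*22427 = 2*(1⁴)²/7 - 1*22427 = (2/7)*1² - 22427 = (2/7)*1 - 22427 = 2/7 - 22427 = -156987/7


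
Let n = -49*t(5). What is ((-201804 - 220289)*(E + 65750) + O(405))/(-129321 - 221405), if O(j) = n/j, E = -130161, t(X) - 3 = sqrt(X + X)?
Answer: -1835151675028/23674005 + 49*sqrt(10)/142044030 ≈ -77518.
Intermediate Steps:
t(X) = 3 + sqrt(2)*sqrt(X) (t(X) = 3 + sqrt(X + X) = 3 + sqrt(2*X) = 3 + sqrt(2)*sqrt(X))
n = -147 - 49*sqrt(10) (n = -49*(3 + sqrt(2)*sqrt(5)) = -49*(3 + sqrt(10)) = -147 - 49*sqrt(10) ≈ -301.95)
O(j) = (-147 - 49*sqrt(10))/j
((-201804 - 220289)*(E + 65750) + O(405))/(-129321 - 221405) = ((-201804 - 220289)*(-130161 + 65750) + 49*(-3 - sqrt(10))/405)/(-129321 - 221405) = (-422093*(-64411) + 49*(1/405)*(-3 - sqrt(10)))/(-350726) = (27187432223 + (-49/135 - 49*sqrt(10)/405))*(-1/350726) = (3670303350056/135 - 49*sqrt(10)/405)*(-1/350726) = -1835151675028/23674005 + 49*sqrt(10)/142044030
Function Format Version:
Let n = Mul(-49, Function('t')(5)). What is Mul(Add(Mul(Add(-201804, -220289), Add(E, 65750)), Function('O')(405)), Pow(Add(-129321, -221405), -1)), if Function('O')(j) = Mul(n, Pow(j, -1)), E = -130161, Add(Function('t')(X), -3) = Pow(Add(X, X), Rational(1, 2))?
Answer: Add(Rational(-1835151675028, 23674005), Mul(Rational(49, 142044030), Pow(10, Rational(1, 2)))) ≈ -77518.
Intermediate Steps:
Function('t')(X) = Add(3, Mul(Pow(2, Rational(1, 2)), Pow(X, Rational(1, 2)))) (Function('t')(X) = Add(3, Pow(Add(X, X), Rational(1, 2))) = Add(3, Pow(Mul(2, X), Rational(1, 2))) = Add(3, Mul(Pow(2, Rational(1, 2)), Pow(X, Rational(1, 2)))))
n = Add(-147, Mul(-49, Pow(10, Rational(1, 2)))) (n = Mul(-49, Add(3, Mul(Pow(2, Rational(1, 2)), Pow(5, Rational(1, 2))))) = Mul(-49, Add(3, Pow(10, Rational(1, 2)))) = Add(-147, Mul(-49, Pow(10, Rational(1, 2)))) ≈ -301.95)
Function('O')(j) = Mul(Pow(j, -1), Add(-147, Mul(-49, Pow(10, Rational(1, 2))))) (Function('O')(j) = Mul(Add(-147, Mul(-49, Pow(10, Rational(1, 2)))), Pow(j, -1)) = Mul(Pow(j, -1), Add(-147, Mul(-49, Pow(10, Rational(1, 2))))))
Mul(Add(Mul(Add(-201804, -220289), Add(E, 65750)), Function('O')(405)), Pow(Add(-129321, -221405), -1)) = Mul(Add(Mul(Add(-201804, -220289), Add(-130161, 65750)), Mul(49, Pow(405, -1), Add(-3, Mul(-1, Pow(10, Rational(1, 2)))))), Pow(Add(-129321, -221405), -1)) = Mul(Add(Mul(-422093, -64411), Mul(49, Rational(1, 405), Add(-3, Mul(-1, Pow(10, Rational(1, 2)))))), Pow(-350726, -1)) = Mul(Add(27187432223, Add(Rational(-49, 135), Mul(Rational(-49, 405), Pow(10, Rational(1, 2))))), Rational(-1, 350726)) = Mul(Add(Rational(3670303350056, 135), Mul(Rational(-49, 405), Pow(10, Rational(1, 2)))), Rational(-1, 350726)) = Add(Rational(-1835151675028, 23674005), Mul(Rational(49, 142044030), Pow(10, Rational(1, 2))))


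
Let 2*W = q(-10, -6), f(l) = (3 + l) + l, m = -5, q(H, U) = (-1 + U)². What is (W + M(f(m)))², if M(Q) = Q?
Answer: 1225/4 ≈ 306.25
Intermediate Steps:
f(l) = 3 + 2*l
W = 49/2 (W = (-1 - 6)²/2 = (½)*(-7)² = (½)*49 = 49/2 ≈ 24.500)
(W + M(f(m)))² = (49/2 + (3 + 2*(-5)))² = (49/2 + (3 - 10))² = (49/2 - 7)² = (35/2)² = 1225/4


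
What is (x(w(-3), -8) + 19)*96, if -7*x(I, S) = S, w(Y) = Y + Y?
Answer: 13536/7 ≈ 1933.7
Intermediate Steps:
w(Y) = 2*Y
x(I, S) = -S/7
(x(w(-3), -8) + 19)*96 = (-1/7*(-8) + 19)*96 = (8/7 + 19)*96 = (141/7)*96 = 13536/7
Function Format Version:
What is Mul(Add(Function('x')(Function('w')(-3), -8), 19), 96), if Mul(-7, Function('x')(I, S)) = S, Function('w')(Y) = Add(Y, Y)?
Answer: Rational(13536, 7) ≈ 1933.7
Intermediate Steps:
Function('w')(Y) = Mul(2, Y)
Function('x')(I, S) = Mul(Rational(-1, 7), S)
Mul(Add(Function('x')(Function('w')(-3), -8), 19), 96) = Mul(Add(Mul(Rational(-1, 7), -8), 19), 96) = Mul(Add(Rational(8, 7), 19), 96) = Mul(Rational(141, 7), 96) = Rational(13536, 7)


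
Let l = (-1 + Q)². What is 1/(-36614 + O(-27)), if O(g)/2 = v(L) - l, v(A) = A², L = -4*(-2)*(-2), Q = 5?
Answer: -1/36134 ≈ -2.7675e-5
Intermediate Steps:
L = -16 (L = 8*(-2) = -16)
l = 16 (l = (-1 + 5)² = 4² = 16)
O(g) = 480 (O(g) = 2*((-16)² - 1*16) = 2*(256 - 16) = 2*240 = 480)
1/(-36614 + O(-27)) = 1/(-36614 + 480) = 1/(-36134) = -1/36134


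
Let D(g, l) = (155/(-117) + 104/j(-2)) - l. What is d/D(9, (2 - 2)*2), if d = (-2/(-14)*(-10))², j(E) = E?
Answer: -11700/305711 ≈ -0.038271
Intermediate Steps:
D(g, l) = -6239/117 - l (D(g, l) = (155/(-117) + 104/(-2)) - l = (155*(-1/117) + 104*(-½)) - l = (-155/117 - 52) - l = -6239/117 - l)
d = 100/49 (d = (-2*(-1/14)*(-10))² = ((⅐)*(-10))² = (-10/7)² = 100/49 ≈ 2.0408)
d/D(9, (2 - 2)*2) = 100/(49*(-6239/117 - (2 - 2)*2)) = 100/(49*(-6239/117 - 0*2)) = 100/(49*(-6239/117 - 1*0)) = 100/(49*(-6239/117 + 0)) = 100/(49*(-6239/117)) = (100/49)*(-117/6239) = -11700/305711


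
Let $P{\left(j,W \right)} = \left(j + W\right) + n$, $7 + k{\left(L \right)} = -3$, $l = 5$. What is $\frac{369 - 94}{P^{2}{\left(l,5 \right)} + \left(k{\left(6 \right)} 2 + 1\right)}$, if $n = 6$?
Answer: $\frac{275}{237} \approx 1.1603$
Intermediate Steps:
$k{\left(L \right)} = -10$ ($k{\left(L \right)} = -7 - 3 = -10$)
$P{\left(j,W \right)} = 6 + W + j$ ($P{\left(j,W \right)} = \left(j + W\right) + 6 = \left(W + j\right) + 6 = 6 + W + j$)
$\frac{369 - 94}{P^{2}{\left(l,5 \right)} + \left(k{\left(6 \right)} 2 + 1\right)} = \frac{369 - 94}{\left(6 + 5 + 5\right)^{2} + \left(\left(-10\right) 2 + 1\right)} = \frac{275}{16^{2} + \left(-20 + 1\right)} = \frac{275}{256 - 19} = \frac{275}{237}$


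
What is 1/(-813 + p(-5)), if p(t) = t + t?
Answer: -1/823 ≈ -0.0012151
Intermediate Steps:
p(t) = 2*t
1/(-813 + p(-5)) = 1/(-813 + 2*(-5)) = 1/(-813 - 10) = 1/(-823) = -1/823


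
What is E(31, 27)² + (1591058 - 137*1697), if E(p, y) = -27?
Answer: 1359298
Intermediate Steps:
E(31, 27)² + (1591058 - 137*1697) = (-27)² + (1591058 - 137*1697) = 729 + (1591058 - 1*232489) = 729 + (1591058 - 232489) = 729 + 1358569 = 1359298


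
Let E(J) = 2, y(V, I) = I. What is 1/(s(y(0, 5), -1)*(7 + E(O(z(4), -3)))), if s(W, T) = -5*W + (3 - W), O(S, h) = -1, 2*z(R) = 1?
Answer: -1/243 ≈ -0.0041152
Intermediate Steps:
z(R) = ½ (z(R) = (½)*1 = ½)
s(W, T) = 3 - 6*W
1/(s(y(0, 5), -1)*(7 + E(O(z(4), -3)))) = 1/((3 - 6*5)*(7 + 2)) = 1/((3 - 30)*9) = 1/(-27*9) = 1/(-243) = -1/243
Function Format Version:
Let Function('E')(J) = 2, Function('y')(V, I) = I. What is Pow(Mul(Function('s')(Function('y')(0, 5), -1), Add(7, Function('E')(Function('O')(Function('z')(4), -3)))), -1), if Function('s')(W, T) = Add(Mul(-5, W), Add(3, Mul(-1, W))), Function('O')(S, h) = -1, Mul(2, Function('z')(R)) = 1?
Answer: Rational(-1, 243) ≈ -0.0041152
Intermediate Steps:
Function('z')(R) = Rational(1, 2) (Function('z')(R) = Mul(Rational(1, 2), 1) = Rational(1, 2))
Function('s')(W, T) = Add(3, Mul(-6, W))
Pow(Mul(Function('s')(Function('y')(0, 5), -1), Add(7, Function('E')(Function('O')(Function('z')(4), -3)))), -1) = Pow(Mul(Add(3, Mul(-6, 5)), Add(7, 2)), -1) = Pow(Mul(Add(3, -30), 9), -1) = Pow(Mul(-27, 9), -1) = Pow(-243, -1) = Rational(-1, 243)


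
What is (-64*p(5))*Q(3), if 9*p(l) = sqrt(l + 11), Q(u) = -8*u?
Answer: 2048/3 ≈ 682.67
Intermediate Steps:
p(l) = sqrt(11 + l)/9 (p(l) = sqrt(l + 11)/9 = sqrt(11 + l)/9)
(-64*p(5))*Q(3) = (-64*sqrt(11 + 5)/9)*(-8*3) = -64*sqrt(16)/9*(-24) = -64*4/9*(-24) = -256/9*(-24) = 2048/3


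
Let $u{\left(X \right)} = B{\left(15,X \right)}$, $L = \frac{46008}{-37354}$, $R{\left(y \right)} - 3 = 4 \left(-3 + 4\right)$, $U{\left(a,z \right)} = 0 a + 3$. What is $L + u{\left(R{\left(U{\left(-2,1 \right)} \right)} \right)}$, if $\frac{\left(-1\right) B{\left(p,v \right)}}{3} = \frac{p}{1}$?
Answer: $- \frac{863469}{18677} \approx -46.232$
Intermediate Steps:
$U{\left(a,z \right)} = 3$ ($U{\left(a,z \right)} = 0 + 3 = 3$)
$R{\left(y \right)} = 7$ ($R{\left(y \right)} = 3 + 4 \left(-3 + 4\right) = 3 + 4 \cdot 1 = 3 + 4 = 7$)
$L = - \frac{23004}{18677}$ ($L = 46008 \left(- \frac{1}{37354}\right) = - \frac{23004}{18677} \approx -1.2317$)
$B{\left(p,v \right)} = - 3 p$ ($B{\left(p,v \right)} = - 3 \frac{p}{1} = - 3 p 1 = - 3 p$)
$u{\left(X \right)} = -45$ ($u{\left(X \right)} = \left(-3\right) 15 = -45$)
$L + u{\left(R{\left(U{\left(-2,1 \right)} \right)} \right)} = - \frac{23004}{18677} - 45 = - \frac{863469}{18677}$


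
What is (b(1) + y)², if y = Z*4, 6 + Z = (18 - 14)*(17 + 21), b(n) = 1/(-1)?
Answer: 339889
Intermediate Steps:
b(n) = -1
Z = 146 (Z = -6 + (18 - 14)*(17 + 21) = -6 + 4*38 = -6 + 152 = 146)
y = 584 (y = 146*4 = 584)
(b(1) + y)² = (-1 + 584)² = 583² = 339889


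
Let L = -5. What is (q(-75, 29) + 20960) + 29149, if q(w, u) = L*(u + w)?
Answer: 50339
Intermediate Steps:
q(w, u) = -5*u - 5*w (q(w, u) = -5*(u + w) = -5*u - 5*w)
(q(-75, 29) + 20960) + 29149 = ((-5*29 - 5*(-75)) + 20960) + 29149 = ((-145 + 375) + 20960) + 29149 = (230 + 20960) + 29149 = 21190 + 29149 = 50339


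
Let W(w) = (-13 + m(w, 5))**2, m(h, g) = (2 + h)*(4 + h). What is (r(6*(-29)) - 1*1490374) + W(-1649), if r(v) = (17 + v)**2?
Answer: 7340315861479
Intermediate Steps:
W(w) = (-5 + w**2 + 6*w)**2 (W(w) = (-13 + (8 + w**2 + 6*w))**2 = (-5 + w**2 + 6*w)**2)
(r(6*(-29)) - 1*1490374) + W(-1649) = ((17 + 6*(-29))**2 - 1*1490374) + (-5 + (-1649)**2 + 6*(-1649))**2 = ((17 - 174)**2 - 1490374) + (-5 + 2719201 - 9894)**2 = ((-157)**2 - 1490374) + 2709302**2 = (24649 - 1490374) + 7340317327204 = -1465725 + 7340317327204 = 7340315861479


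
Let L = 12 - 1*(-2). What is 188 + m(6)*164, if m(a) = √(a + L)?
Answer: 188 + 328*√5 ≈ 921.43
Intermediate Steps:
L = 14 (L = 12 + 2 = 14)
m(a) = √(14 + a) (m(a) = √(a + 14) = √(14 + a))
188 + m(6)*164 = 188 + √(14 + 6)*164 = 188 + √20*164 = 188 + (2*√5)*164 = 188 + 328*√5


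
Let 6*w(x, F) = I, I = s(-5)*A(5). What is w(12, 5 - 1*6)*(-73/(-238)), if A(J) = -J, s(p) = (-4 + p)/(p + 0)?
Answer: -219/476 ≈ -0.46008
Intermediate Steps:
s(p) = (-4 + p)/p
I = -9 (I = ((-4 - 5)/(-5))*(-1*5) = -1/5*(-9)*(-5) = (9/5)*(-5) = -9)
w(x, F) = -3/2 (w(x, F) = (1/6)*(-9) = -3/2)
w(12, 5 - 1*6)*(-73/(-238)) = -(-219)/(2*(-238)) = -(-219)*(-1)/(2*238) = -3/2*73/238 = -219/476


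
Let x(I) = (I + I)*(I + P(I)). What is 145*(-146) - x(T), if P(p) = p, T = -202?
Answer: -184386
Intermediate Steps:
x(I) = 4*I**2 (x(I) = (I + I)*(I + I) = (2*I)*(2*I) = 4*I**2)
145*(-146) - x(T) = 145*(-146) - 4*(-202)**2 = -21170 - 4*40804 = -21170 - 1*163216 = -21170 - 163216 = -184386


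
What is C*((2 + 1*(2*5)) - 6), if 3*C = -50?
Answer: -100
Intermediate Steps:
C = -50/3 (C = (⅓)*(-50) = -50/3 ≈ -16.667)
C*((2 + 1*(2*5)) - 6) = -50*((2 + 1*(2*5)) - 6)/3 = -50*((2 + 1*10) - 6)/3 = -50*((2 + 10) - 6)/3 = -50*(12 - 6)/3 = -50/3*6 = -100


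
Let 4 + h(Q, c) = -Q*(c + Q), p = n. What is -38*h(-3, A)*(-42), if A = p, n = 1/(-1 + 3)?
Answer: -18354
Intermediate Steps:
n = 1/2 ≈ 0.50000
p = 1/2 ≈ 0.50000
A = 1/2 ≈ 0.50000
h(Q, c) = -4 - Q*(Q + c) (h(Q, c) = -4 - Q*(c + Q) = -4 - Q*(Q + c))
-38*h(-3, A)*(-42) = -38*(-4 - 1*(-3)**2 - 1*(-3)*1/2)*(-42) = -38*(-4 - 1*9 + 3/2)*(-42) = -38*(-4 - 9 + 3/2)*(-42) = -38*(-23/2)*(-42) = 437*(-42) = -18354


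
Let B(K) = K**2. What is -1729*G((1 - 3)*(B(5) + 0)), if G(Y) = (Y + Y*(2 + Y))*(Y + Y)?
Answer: 406315000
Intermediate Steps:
G(Y) = 2*Y*(Y + Y*(2 + Y)) (G(Y) = (Y + Y*(2 + Y))*(2*Y) = 2*Y*(Y + Y*(2 + Y)))
-1729*G((1 - 3)*(B(5) + 0)) = -3458*((1 - 3)*(5**2 + 0))**2*(3 + (1 - 3)*(5**2 + 0)) = -3458*(-2*(25 + 0))**2*(3 - 2*(25 + 0)) = -3458*(-2*25)**2*(3 - 2*25) = -3458*(-50)**2*(3 - 50) = -3458*2500*(-47) = -1729*(-235000) = 406315000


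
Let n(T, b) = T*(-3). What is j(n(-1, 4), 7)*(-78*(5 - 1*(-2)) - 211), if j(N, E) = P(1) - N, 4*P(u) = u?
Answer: 8327/4 ≈ 2081.8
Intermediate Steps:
n(T, b) = -3*T
P(u) = u/4
j(N, E) = 1/4 - N (j(N, E) = (1/4)*1 - N = 1/4 - N)
j(n(-1, 4), 7)*(-78*(5 - 1*(-2)) - 211) = (1/4 - (-3)*(-1))*(-78*(5 - 1*(-2)) - 211) = (1/4 - 1*3)*(-78*(5 + 2) - 211) = (1/4 - 3)*(-78*7 - 211) = -11*(-546 - 211)/4 = -11/4*(-757) = 8327/4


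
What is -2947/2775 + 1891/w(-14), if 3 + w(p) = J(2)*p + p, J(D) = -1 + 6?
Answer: -611546/26825 ≈ -22.798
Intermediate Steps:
J(D) = 5
w(p) = -3 + 6*p (w(p) = -3 + (5*p + p) = -3 + 6*p)
-2947/2775 + 1891/w(-14) = -2947/2775 + 1891/(-3 + 6*(-14)) = -2947*1/2775 + 1891/(-3 - 84) = -2947/2775 + 1891/(-87) = -2947/2775 + 1891*(-1/87) = -2947/2775 - 1891/87 = -611546/26825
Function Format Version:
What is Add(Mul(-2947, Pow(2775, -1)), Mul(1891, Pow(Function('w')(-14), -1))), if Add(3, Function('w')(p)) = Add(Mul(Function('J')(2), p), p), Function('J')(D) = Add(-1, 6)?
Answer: Rational(-611546, 26825) ≈ -22.798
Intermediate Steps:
Function('J')(D) = 5
Function('w')(p) = Add(-3, Mul(6, p)) (Function('w')(p) = Add(-3, Add(Mul(5, p), p)) = Add(-3, Mul(6, p)))
Add(Mul(-2947, Pow(2775, -1)), Mul(1891, Pow(Function('w')(-14), -1))) = Add(Mul(-2947, Pow(2775, -1)), Mul(1891, Pow(Add(-3, Mul(6, -14)), -1))) = Add(Mul(-2947, Rational(1, 2775)), Mul(1891, Pow(Add(-3, -84), -1))) = Add(Rational(-2947, 2775), Mul(1891, Pow(-87, -1))) = Add(Rational(-2947, 2775), Mul(1891, Rational(-1, 87))) = Add(Rational(-2947, 2775), Rational(-1891, 87)) = Rational(-611546, 26825)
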